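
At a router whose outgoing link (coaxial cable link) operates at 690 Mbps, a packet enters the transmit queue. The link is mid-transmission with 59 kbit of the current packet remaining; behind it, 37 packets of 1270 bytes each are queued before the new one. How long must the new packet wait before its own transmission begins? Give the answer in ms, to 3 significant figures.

0.630 ms

Each queued packet: L/R = 10160/690000000 = 0.0147246 ms.
37 queued → 0.544812 ms.
Plus remaining 59000 bits of current packet: 0.0855072 ms.
Queuing delay = 0.630 ms.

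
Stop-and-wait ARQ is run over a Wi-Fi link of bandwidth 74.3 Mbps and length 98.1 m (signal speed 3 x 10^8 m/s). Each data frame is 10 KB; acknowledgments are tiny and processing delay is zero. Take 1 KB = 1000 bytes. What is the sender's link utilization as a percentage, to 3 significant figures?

t_tx = L/R = 80000/74300000 = 0.00107672 s.
t_prop = 98.1/300000000 = 3.27e-07 s; RTT = 6.54e-07 s.
Cycle = t_tx + RTT = 0.00107737 s.
Utilization = t_tx / cycle = 0.00107672/0.00107737 = 99.9 %.

99.9 %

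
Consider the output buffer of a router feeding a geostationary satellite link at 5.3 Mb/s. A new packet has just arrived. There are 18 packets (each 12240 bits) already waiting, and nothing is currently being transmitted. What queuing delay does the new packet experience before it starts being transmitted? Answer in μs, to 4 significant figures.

41570 μs

Each queued packet: L/R = 12240/5300000 = 2309.43 μs.
18 queued → 41569.8 μs.
Queuing delay = 41570 μs.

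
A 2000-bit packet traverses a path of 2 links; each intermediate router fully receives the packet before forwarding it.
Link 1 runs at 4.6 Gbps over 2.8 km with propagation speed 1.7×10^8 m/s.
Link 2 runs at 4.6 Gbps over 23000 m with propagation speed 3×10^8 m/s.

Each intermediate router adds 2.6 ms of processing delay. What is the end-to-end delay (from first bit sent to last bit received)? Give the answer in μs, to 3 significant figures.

Transmission delay per hop = L/R = 2000/4600000000 = 0.434783 μs; 2 hops → 0.869565 μs.
Propagation delays (d/s per hop): 16.4706, 76.6667 μs; sum = 93.1373 μs.
Processing at 1 router(s): 1 × 2.6 ms = 2600 μs.
End-to-end = 2690 μs.

2690 μs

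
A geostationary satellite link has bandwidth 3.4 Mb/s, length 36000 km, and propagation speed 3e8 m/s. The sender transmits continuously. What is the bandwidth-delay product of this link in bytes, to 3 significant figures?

Propagation delay = 36000000 / 300000000 = 0.12 s.
BDP = R × t_prop = 3400000 × 0.12 = 408000 bits.
In bytes: 408000/8 = 51000 bytes.

51000 bytes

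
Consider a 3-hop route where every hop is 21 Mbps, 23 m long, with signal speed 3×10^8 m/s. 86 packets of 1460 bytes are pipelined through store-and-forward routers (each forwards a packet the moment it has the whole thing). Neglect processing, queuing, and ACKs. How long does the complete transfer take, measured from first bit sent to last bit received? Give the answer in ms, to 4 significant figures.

Per-hop transmission t_tx = L/R = 11680/21000000 = 0.55619 ms.
Per-hop propagation t_prop = 23/300000000 = 7.66667e-05 ms.
Pipeline fill: first packet needs 3·t_tx to clear all hops; remaining 85 packets each add one t_tx.
Total = (3+86-1)·t_tx + 3·t_prop = 88·0.55619 + 3·7.66667e-05 = 48.94 ms.

48.94 ms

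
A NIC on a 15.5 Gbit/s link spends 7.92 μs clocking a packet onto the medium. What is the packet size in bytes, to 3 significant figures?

L = R × t_tx = 15500000000 b/s × 7.92e-06 s = 122760 bits.
In bytes: 122760 / 8 = 15300 bytes.

15300 bytes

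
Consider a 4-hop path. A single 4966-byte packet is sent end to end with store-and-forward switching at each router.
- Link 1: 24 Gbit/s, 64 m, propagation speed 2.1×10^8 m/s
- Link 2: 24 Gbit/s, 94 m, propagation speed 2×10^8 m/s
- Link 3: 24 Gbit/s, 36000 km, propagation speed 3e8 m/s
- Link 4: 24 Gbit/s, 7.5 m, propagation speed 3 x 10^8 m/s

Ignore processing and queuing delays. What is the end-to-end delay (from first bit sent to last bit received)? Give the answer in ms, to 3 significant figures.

L = 4966 × 8 = 39728 bits.
Transmission delay per hop = L/R = 39728/24000000000 = 0.00165533 ms; 4 hops → 0.00662133 ms.
Propagation delays (d/s per hop): 0.000304762, 0.00047, 120, 2.5e-05 ms; sum = 120.001 ms.
End-to-end = 120 ms.

120 ms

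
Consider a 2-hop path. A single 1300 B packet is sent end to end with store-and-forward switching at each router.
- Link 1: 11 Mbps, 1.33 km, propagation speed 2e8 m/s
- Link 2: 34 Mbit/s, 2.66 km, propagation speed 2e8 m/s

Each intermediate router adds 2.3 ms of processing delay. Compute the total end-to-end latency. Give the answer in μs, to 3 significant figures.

L = 1300 × 8 = 10400 bits.
Transmission delays (L/R per hop): 945.455, 305.882 μs; sum = 1251.34 μs.
Propagation delays (d/s per hop): 6.65, 13.3 μs; sum = 19.95 μs.
Processing at 1 router(s): 1 × 2.3 ms = 2300 μs.
End-to-end = 3570 μs.

3570 μs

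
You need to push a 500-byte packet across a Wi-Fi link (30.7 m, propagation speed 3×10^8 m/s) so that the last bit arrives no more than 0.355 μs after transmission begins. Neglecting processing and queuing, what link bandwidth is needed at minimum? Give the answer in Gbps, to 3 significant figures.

L = 4000 bits.
Propagation delay = 30.7 / 300000000 = 0.102333 μs.
Transmission budget = 0.355 − 0.102333 = 0.252667 μs.
R ≥ L / t_tx = 4000 bits / 2.52667e-07 s = 15.8 Gbps.

15.8 Gbps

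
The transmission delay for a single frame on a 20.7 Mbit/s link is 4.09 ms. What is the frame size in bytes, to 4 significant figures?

L = R × t_tx = 20700000 b/s × 0.00409 s = 84663 bits.
In bytes: 84663 / 8 = 10580 bytes.

10580 bytes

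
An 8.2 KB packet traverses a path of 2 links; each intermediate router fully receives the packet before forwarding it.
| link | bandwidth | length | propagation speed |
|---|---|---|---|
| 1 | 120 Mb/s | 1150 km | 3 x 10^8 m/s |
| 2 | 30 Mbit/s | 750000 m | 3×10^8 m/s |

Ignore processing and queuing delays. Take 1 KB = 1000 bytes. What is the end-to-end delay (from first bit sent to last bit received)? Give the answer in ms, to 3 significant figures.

L = 65600 bits.
Transmission delays (L/R per hop): 0.546667, 2.18667 ms; sum = 2.73333 ms.
Propagation delays (d/s per hop): 3.83333, 2.5 ms; sum = 6.33333 ms.
End-to-end = 9.07 ms.

9.07 ms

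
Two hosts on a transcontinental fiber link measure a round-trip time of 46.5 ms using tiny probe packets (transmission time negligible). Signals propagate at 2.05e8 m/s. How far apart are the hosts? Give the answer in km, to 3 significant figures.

4770 km

One-way propagation = RTT/2 = 23.25 ms.
d = s × t = 2.05e+08 × 0.02325 = 4770 km.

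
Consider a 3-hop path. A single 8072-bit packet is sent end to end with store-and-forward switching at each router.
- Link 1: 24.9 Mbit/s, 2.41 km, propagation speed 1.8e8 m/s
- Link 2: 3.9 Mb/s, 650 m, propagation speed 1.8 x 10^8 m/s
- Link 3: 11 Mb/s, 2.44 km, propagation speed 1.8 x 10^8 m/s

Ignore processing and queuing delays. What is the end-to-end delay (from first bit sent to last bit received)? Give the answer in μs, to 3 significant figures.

3160 μs

Transmission delays (L/R per hop): 324.177, 2069.74, 733.818 μs; sum = 3127.74 μs.
Propagation delays (d/s per hop): 13.3889, 3.61111, 13.5556 μs; sum = 30.5556 μs.
End-to-end = 3160 μs.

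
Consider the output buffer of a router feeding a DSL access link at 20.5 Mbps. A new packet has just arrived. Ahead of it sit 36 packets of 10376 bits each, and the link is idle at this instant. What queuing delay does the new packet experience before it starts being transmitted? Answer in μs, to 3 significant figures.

18200 μs

Each queued packet: L/R = 10376/20500000 = 506.146 μs.
36 queued → 18221.3 μs.
Queuing delay = 18200 μs.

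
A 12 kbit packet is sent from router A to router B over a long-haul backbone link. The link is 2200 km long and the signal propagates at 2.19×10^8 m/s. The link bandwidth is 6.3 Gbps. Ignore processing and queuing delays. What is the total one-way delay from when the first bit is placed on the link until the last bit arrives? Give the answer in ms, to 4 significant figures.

L = 12000 bits.
Transmission delay = L/R = 12000 / 6300000000 = 0.00190476 ms.
Propagation delay = d/s = 2200000 m / 219000000 m/s = 10.0457 ms.
Total = 10.05 ms.

10.05 ms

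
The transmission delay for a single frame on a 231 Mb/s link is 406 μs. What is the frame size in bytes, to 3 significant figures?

11700 bytes

L = R × t_tx = 231000000 b/s × 0.000406 s = 93786 bits.
In bytes: 93786 / 8 = 11700 bytes.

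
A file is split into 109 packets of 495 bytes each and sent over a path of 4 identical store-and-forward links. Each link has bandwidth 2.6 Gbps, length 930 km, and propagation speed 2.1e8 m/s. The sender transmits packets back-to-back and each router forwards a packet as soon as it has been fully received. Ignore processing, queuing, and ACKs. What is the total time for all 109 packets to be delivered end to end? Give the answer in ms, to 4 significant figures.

17.88 ms

Per-hop transmission t_tx = L/R = 3960/2600000000 = 0.00152308 ms.
Per-hop propagation t_prop = 930000/210000000 = 4.42857 ms.
Pipeline fill: first packet needs 4·t_tx to clear all hops; remaining 108 packets each add one t_tx.
Total = (4+109-1)·t_tx + 4·t_prop = 112·0.00152308 + 4·4.42857 = 17.88 ms.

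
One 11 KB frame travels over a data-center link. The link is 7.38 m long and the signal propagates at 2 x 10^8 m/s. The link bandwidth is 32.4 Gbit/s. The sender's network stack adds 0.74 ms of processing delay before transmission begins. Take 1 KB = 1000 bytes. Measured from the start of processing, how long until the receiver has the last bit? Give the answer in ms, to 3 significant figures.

0.743 ms

L = 88000 bits.
Transmission delay = L/R = 88000 / 32400000000 = 0.00271605 ms.
Propagation delay = d/s = 7.38 m / 200000000 m/s = 3.69e-05 ms.
Plus processing delay 0.74 ms = 0.74 ms.
Total = 0.743 ms.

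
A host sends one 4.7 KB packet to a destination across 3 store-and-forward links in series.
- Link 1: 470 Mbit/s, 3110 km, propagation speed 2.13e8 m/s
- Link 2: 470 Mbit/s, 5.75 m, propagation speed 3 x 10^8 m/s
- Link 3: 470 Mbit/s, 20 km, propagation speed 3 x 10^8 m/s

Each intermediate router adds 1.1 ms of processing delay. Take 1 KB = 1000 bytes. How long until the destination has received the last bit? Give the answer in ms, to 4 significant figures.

L = 37600 bits.
Transmission delay per hop = L/R = 37600/470000000 = 0.08 ms; 3 hops → 0.24 ms.
Propagation delays (d/s per hop): 14.6009, 1.91667e-05, 0.0666667 ms; sum = 14.6676 ms.
Processing at 2 router(s): 2 × 1.1 ms = 2.2 ms.
End-to-end = 17.11 ms.

17.11 ms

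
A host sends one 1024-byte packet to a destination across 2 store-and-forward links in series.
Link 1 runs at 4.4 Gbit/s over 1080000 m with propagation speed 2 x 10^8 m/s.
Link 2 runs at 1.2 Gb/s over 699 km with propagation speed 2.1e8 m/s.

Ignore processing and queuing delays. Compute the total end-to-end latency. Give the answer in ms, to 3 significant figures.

L = 1024 × 8 = 8192 bits.
Transmission delays (L/R per hop): 0.00186182, 0.00682667 ms; sum = 0.00868848 ms.
Propagation delays (d/s per hop): 5.4, 3.32857 ms; sum = 8.72857 ms.
End-to-end = 8.74 ms.

8.74 ms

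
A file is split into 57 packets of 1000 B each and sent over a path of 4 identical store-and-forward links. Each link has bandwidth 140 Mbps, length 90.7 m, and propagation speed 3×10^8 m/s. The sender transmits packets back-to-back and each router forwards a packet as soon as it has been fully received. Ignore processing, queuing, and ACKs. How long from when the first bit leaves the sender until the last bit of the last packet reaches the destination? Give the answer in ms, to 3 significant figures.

3.43 ms

Per-hop transmission t_tx = L/R = 8000/140000000 = 0.0571429 ms.
Per-hop propagation t_prop = 90.7/300000000 = 0.000302333 ms.
Pipeline fill: first packet needs 4·t_tx to clear all hops; remaining 56 packets each add one t_tx.
Total = (4+57-1)·t_tx + 4·t_prop = 60·0.0571429 + 4·0.000302333 = 3.43 ms.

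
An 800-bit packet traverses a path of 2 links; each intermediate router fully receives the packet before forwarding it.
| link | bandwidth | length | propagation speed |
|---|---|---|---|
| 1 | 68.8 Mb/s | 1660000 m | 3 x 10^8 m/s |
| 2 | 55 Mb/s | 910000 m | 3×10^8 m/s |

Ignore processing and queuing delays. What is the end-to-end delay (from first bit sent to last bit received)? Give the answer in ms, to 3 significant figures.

8.59 ms

Transmission delays (L/R per hop): 0.0116279, 0.0145455 ms; sum = 0.0261734 ms.
Propagation delays (d/s per hop): 5.53333, 3.03333 ms; sum = 8.56667 ms.
End-to-end = 8.59 ms.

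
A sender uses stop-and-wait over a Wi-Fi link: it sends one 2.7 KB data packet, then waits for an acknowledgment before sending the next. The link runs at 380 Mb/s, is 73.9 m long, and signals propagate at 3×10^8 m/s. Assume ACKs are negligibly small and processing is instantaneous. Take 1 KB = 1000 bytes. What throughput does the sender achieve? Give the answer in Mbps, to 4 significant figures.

t_tx = L/R = 21600/380000000 = 5.68421e-05 s.
t_prop = 73.9/300000000 = 2.46333e-07 s; RTT = 4.92667e-07 s.
Cycle = t_tx + RTT = 5.73348e-05 s.
Throughput = L / cycle = 21600 / 5.73348e-05 = 376.7 Mbps.

376.7 Mbps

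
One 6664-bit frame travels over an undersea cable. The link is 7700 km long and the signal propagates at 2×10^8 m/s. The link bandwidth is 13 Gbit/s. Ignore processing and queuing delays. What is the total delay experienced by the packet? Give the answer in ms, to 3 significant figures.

38.5 ms

Transmission delay = L/R = 6664 / 13000000000 = 0.000512615 ms.
Propagation delay = d/s = 7700000 m / 200000000 m/s = 38.5 ms.
Total = 38.5 ms.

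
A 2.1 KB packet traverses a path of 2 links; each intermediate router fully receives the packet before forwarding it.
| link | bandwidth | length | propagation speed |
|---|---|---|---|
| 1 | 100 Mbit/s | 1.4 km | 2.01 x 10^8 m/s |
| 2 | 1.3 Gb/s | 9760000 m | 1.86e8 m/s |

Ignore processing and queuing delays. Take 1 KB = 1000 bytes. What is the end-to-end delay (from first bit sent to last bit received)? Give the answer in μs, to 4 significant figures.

L = 16800 bits.
Transmission delays (L/R per hop): 168, 12.9231 μs; sum = 180.923 μs.
Propagation delays (d/s per hop): 6.96517, 52473.1 μs; sum = 52480.1 μs.
End-to-end = 52660 μs.

52660 μs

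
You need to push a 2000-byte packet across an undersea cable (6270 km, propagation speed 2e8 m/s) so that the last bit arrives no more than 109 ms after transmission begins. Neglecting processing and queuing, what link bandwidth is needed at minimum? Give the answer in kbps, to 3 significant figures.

L = 16000 bits.
Propagation delay = 6270000 / 200000000 = 31.35 ms.
Transmission budget = 109 − 31.35 = 77.65 ms.
R ≥ L / t_tx = 16000 bits / 0.07765 s = 206 kbps.

206 kbps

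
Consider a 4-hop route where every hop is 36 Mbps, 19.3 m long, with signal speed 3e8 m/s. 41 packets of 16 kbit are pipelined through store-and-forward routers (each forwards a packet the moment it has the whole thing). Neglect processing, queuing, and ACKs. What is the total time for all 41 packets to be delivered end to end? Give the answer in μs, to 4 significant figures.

Per-hop transmission t_tx = L/R = 16000/36000000 = 444.444 μs.
Per-hop propagation t_prop = 19.3/300000000 = 0.0643333 μs.
Pipeline fill: first packet needs 4·t_tx to clear all hops; remaining 40 packets each add one t_tx.
Total = (4+41-1)·t_tx + 4·t_prop = 44·444.444 + 4·0.0643333 = 19560 μs.

19560 μs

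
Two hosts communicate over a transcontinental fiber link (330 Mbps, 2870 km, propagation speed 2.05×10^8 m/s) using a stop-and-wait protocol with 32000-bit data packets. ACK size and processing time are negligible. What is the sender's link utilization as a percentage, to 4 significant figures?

0.3451 %

t_tx = L/R = 32000/330000000 = 9.69697e-05 s.
t_prop = 2870000/2.05e+08 = 0.014 s; RTT = 0.028 s.
Cycle = t_tx + RTT = 0.028097 s.
Utilization = t_tx / cycle = 9.69697e-05/0.028097 = 0.3451 %.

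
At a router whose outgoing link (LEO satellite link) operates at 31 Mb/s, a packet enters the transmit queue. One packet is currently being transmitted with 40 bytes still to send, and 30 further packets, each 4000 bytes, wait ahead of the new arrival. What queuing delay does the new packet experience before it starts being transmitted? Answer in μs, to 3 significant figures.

31000 μs

Each queued packet: L/R = 32000/31000000 = 1032.26 μs.
30 queued → 30967.7 μs.
Plus remaining 320 bits of current packet: 10.3226 μs.
Queuing delay = 31000 μs.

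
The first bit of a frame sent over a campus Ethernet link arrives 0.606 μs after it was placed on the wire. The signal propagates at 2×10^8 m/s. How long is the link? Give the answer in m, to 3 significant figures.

121 m

d = s × t_prop = 200000000 × 6.06e-07 = 121 m.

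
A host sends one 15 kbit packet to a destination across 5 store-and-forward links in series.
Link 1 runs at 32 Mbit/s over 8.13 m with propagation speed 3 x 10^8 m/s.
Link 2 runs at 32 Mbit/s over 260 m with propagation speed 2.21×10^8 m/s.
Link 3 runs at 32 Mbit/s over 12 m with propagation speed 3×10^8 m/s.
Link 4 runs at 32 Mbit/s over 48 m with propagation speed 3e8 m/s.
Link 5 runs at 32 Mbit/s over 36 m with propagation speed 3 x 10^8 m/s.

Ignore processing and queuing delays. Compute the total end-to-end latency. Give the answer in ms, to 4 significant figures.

2.345 ms

L = 15000 bits.
Transmission delay per hop = L/R = 15000/32000000 = 0.46875 ms; 5 hops → 2.34375 ms.
Propagation delays (d/s per hop): 2.71e-05, 0.00117647, 4e-05, 0.00016, 0.00012 ms; sum = 0.00152357 ms.
End-to-end = 2.345 ms.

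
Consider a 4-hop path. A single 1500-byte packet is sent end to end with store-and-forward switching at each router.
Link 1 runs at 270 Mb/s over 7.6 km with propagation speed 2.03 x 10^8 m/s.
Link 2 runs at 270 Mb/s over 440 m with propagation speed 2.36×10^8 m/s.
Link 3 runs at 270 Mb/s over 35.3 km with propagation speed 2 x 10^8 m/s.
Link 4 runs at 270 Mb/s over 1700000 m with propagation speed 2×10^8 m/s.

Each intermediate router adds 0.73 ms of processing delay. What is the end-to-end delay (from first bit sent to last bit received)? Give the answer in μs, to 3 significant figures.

11100 μs

L = 1500 × 8 = 12000 bits.
Transmission delay per hop = L/R = 12000/270000000 = 44.4444 μs; 4 hops → 177.778 μs.
Propagation delays (d/s per hop): 37.4384, 1.86441, 176.5, 8500 μs; sum = 8715.8 μs.
Processing at 3 router(s): 3 × 0.73 ms = 2190 μs.
End-to-end = 11100 μs.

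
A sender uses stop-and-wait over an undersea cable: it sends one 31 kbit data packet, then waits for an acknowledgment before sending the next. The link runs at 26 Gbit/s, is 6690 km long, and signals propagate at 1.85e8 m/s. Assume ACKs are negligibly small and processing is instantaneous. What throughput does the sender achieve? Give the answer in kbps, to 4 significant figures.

t_tx = L/R = 31000/26000000000 = 1.19231e-06 s.
t_prop = 6690000/185000000 = 0.0361622 s; RTT = 0.0723243 s.
Cycle = t_tx + RTT = 0.0723255 s.
Throughput = L / cycle = 31000 / 0.0723255 = 428.6 kbps.

428.6 kbps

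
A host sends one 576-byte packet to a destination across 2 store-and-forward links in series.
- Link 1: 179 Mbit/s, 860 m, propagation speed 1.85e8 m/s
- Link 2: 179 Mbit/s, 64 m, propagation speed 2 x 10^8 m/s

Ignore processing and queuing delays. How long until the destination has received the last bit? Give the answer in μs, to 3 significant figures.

56.5 μs

L = 576 × 8 = 4608 bits.
Transmission delays (L/R per hop): 25.743, 25.743 μs; sum = 51.486 μs.
Propagation delays (d/s per hop): 4.64865, 0.32 μs; sum = 4.96865 μs.
End-to-end = 56.5 μs.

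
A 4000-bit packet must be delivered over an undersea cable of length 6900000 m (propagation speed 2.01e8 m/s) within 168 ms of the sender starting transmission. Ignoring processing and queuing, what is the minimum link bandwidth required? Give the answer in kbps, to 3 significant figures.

Propagation delay = 6900000 / 2.01e+08 = 34.3284 ms.
Transmission budget = 168 − 34.3284 = 133.672 ms.
R ≥ L / t_tx = 4000 bits / 0.133672 s = 29.9 kbps.

29.9 kbps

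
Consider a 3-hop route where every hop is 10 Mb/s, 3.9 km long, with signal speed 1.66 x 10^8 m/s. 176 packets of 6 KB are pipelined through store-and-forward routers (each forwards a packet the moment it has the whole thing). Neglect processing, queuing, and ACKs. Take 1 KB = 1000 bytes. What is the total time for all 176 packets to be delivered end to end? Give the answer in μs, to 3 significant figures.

854000 μs

Per-hop transmission t_tx = L/R = 48000/10000000 = 4800 μs.
Per-hop propagation t_prop = 3900/166000000 = 23.494 μs.
Pipeline fill: first packet needs 3·t_tx to clear all hops; remaining 175 packets each add one t_tx.
Total = (3+176-1)·t_tx + 3·t_prop = 178·4800 + 3·23.494 = 854000 μs.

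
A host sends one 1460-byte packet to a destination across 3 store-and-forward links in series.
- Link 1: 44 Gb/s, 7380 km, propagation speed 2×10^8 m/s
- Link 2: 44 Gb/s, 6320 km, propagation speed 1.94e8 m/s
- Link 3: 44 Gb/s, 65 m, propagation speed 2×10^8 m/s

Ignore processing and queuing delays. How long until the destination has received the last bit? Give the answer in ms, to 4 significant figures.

69.48 ms

L = 1460 × 8 = 11680 bits.
Transmission delay per hop = L/R = 11680/44000000000 = 0.000265455 ms; 3 hops → 0.000796364 ms.
Propagation delays (d/s per hop): 36.9, 32.5773, 0.000325 ms; sum = 69.4776 ms.
End-to-end = 69.48 ms.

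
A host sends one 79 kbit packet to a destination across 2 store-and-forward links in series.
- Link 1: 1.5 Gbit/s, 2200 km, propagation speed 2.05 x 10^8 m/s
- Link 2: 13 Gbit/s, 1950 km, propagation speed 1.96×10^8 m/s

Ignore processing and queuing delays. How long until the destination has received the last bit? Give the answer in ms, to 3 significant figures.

L = 79000 bits.
Transmission delays (L/R per hop): 0.0526667, 0.00607692 ms; sum = 0.0587436 ms.
Propagation delays (d/s per hop): 10.7317, 9.94898 ms; sum = 20.6807 ms.
End-to-end = 20.7 ms.

20.7 ms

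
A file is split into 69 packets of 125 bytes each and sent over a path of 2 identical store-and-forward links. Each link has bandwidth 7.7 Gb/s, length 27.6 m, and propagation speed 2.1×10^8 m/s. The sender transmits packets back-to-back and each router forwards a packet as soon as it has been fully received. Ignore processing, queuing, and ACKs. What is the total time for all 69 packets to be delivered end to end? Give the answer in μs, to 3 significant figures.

Per-hop transmission t_tx = L/R = 1000/7700000000 = 0.12987 μs.
Per-hop propagation t_prop = 27.6/210000000 = 0.131429 μs.
Pipeline fill: first packet needs 2·t_tx to clear all hops; remaining 68 packets each add one t_tx.
Total = (2+69-1)·t_tx + 2·t_prop = 70·0.12987 + 2·0.131429 = 9.35 μs.

9.35 μs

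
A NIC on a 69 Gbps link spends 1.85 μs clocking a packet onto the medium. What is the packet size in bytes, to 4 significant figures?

L = R × t_tx = 69000000000 b/s × 1.85e-06 s = 127650 bits.
In bytes: 127650 / 8 = 15960 bytes.

15960 bytes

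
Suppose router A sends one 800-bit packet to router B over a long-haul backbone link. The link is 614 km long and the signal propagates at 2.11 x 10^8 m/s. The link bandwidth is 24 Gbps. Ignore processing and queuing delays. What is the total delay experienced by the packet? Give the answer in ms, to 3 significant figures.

Transmission delay = L/R = 800 / 24000000000 = 3.33333e-05 ms.
Propagation delay = d/s = 614000 m / 211000000 m/s = 2.90995 ms.
Total = 2.91 ms.

2.91 ms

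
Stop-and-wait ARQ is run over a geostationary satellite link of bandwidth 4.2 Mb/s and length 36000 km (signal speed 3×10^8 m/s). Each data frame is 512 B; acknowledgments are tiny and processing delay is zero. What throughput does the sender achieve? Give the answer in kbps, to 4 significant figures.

t_tx = L/R = 4096/4200000 = 0.000975238 s.
t_prop = 36000000/300000000 = 0.12 s; RTT = 0.24 s.
Cycle = t_tx + RTT = 0.240975 s.
Throughput = L / cycle = 4096 / 0.240975 = 17.00 kbps.

17.00 kbps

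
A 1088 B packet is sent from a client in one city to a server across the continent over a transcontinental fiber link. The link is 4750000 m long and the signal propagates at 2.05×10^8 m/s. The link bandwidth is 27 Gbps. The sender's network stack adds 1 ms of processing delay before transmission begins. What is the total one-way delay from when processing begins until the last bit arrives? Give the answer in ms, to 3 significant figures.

24.2 ms

L = 1088 × 8 = 8704 bits.
Transmission delay = L/R = 8704 / 27000000000 = 0.00032237 ms.
Propagation delay = d/s = 4750000 m / 2.05e+08 m/s = 23.1707 ms.
Plus processing delay 1 ms = 1 ms.
Total = 24.2 ms.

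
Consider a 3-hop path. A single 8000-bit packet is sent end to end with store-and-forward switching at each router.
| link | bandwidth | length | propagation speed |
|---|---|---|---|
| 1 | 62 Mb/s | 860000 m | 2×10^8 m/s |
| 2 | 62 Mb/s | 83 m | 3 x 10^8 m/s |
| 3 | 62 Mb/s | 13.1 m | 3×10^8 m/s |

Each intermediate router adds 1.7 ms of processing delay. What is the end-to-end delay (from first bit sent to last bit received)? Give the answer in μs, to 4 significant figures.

8087 μs

Transmission delay per hop = L/R = 8000/62000000 = 129.032 μs; 3 hops → 387.097 μs.
Propagation delays (d/s per hop): 4300, 0.276667, 0.0436667 μs; sum = 4300.32 μs.
Processing at 2 router(s): 2 × 1.7 ms = 3400 μs.
End-to-end = 8087 μs.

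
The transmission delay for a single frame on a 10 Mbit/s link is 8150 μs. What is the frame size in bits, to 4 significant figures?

L = R × t_tx = 10000000 b/s × 0.00815 s = 81500 bits.

81500 bits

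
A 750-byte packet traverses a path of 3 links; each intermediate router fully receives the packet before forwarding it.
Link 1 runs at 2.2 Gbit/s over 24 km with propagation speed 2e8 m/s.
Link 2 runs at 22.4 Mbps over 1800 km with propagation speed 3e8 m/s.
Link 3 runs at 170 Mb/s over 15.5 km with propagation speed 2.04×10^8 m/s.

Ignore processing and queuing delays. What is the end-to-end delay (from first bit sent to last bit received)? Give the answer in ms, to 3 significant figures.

6.50 ms

L = 750 × 8 = 6000 bits.
Transmission delays (L/R per hop): 0.00272727, 0.267857, 0.0352941 ms; sum = 0.305879 ms.
Propagation delays (d/s per hop): 0.12, 6, 0.0759804 ms; sum = 6.19598 ms.
End-to-end = 6.50 ms.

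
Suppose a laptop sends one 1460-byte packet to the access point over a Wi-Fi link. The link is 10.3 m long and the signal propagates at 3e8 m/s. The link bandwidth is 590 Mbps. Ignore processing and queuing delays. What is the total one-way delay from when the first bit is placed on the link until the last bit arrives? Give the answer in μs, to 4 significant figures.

19.83 μs

L = 1460 × 8 = 11680 bits.
Transmission delay = L/R = 11680 / 590000000 = 19.7966 μs.
Propagation delay = d/s = 10.3 m / 300000000 m/s = 0.0343333 μs.
Total = 19.83 μs.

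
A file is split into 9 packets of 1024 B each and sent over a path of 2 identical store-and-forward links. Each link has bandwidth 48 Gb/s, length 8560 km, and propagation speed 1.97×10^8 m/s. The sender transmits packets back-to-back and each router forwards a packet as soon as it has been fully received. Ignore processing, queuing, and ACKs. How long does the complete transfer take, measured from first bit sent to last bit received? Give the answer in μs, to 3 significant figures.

Per-hop transmission t_tx = L/R = 8192/48000000000 = 0.170667 μs.
Per-hop propagation t_prop = 8560000/197000000 = 43451.8 μs.
Pipeline fill: first packet needs 2·t_tx to clear all hops; remaining 8 packets each add one t_tx.
Total = (2+9-1)·t_tx + 2·t_prop = 10·0.170667 + 2·43451.8 = 86900 μs.

86900 μs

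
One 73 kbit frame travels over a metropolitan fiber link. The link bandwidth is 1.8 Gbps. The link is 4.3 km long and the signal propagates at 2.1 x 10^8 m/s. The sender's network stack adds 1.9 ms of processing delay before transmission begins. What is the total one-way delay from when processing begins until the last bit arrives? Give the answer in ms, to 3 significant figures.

1.96 ms

L = 73000 bits.
Transmission delay = L/R = 73000 / 1800000000 = 0.0405556 ms.
Propagation delay = d/s = 4300 m / 210000000 m/s = 0.0204762 ms.
Plus processing delay 1.9 ms = 1.9 ms.
Total = 1.96 ms.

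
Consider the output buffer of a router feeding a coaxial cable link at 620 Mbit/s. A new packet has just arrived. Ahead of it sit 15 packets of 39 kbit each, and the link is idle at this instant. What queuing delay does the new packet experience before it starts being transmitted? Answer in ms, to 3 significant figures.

0.944 ms

Each queued packet: L/R = 39000/620000000 = 0.0629032 ms.
15 queued → 0.943548 ms.
Queuing delay = 0.944 ms.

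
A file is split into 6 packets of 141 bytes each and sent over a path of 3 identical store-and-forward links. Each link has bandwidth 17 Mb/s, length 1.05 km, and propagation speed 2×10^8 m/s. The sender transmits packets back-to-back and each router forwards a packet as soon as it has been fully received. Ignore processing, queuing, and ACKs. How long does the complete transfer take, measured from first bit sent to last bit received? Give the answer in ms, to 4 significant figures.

0.5466 ms

Per-hop transmission t_tx = L/R = 1128/17000000 = 0.0663529 ms.
Per-hop propagation t_prop = 1050/200000000 = 0.00525 ms.
Pipeline fill: first packet needs 3·t_tx to clear all hops; remaining 5 packets each add one t_tx.
Total = (3+6-1)·t_tx + 3·t_prop = 8·0.0663529 + 3·0.00525 = 0.5466 ms.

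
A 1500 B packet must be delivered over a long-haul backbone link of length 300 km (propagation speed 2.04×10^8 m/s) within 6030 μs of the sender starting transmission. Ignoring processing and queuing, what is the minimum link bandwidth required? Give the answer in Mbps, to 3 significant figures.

L = 12000 bits.
Propagation delay = 300000 / 204000000 = 1470.59 μs.
Transmission budget = 6030 − 1470.59 = 4559.41 μs.
R ≥ L / t_tx = 12000 bits / 0.00455941 s = 2.63 Mbps.

2.63 Mbps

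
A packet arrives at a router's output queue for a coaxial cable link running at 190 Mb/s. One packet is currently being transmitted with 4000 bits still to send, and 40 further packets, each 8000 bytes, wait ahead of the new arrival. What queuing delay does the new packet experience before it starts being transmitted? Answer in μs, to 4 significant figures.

13490 μs

Each queued packet: L/R = 64000/190000000 = 336.842 μs.
40 queued → 13473.7 μs.
Plus remaining 4000 bits of current packet: 21.0526 μs.
Queuing delay = 13490 μs.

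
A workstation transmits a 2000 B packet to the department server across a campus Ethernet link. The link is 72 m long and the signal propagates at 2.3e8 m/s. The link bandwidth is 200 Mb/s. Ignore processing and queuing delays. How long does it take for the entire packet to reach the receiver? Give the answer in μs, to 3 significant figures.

L = 2000 × 8 = 16000 bits.
Transmission delay = L/R = 16000 / 200000000 = 80 μs.
Propagation delay = d/s = 72 m / 2.3e+08 m/s = 0.313043 μs.
Total = 80.3 μs.

80.3 μs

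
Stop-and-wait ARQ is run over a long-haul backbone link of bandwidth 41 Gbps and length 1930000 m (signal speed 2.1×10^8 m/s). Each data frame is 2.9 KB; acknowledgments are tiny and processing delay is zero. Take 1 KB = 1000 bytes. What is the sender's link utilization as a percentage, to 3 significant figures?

0.00308 %

t_tx = L/R = 23200/41000000000 = 5.65854e-07 s.
t_prop = 1930000/210000000 = 0.00919048 s; RTT = 0.018381 s.
Cycle = t_tx + RTT = 0.0183815 s.
Utilization = t_tx / cycle = 5.65854e-07/0.0183815 = 0.00308 %.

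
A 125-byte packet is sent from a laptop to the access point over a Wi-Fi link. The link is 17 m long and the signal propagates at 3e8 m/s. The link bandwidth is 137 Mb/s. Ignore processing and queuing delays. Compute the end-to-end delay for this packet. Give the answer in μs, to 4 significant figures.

L = 125 × 8 = 1000 bits.
Transmission delay = L/R = 1000 / 137000000 = 7.29927 μs.
Propagation delay = d/s = 17 m / 300000000 m/s = 0.0566667 μs.
Total = 7.356 μs.

7.356 μs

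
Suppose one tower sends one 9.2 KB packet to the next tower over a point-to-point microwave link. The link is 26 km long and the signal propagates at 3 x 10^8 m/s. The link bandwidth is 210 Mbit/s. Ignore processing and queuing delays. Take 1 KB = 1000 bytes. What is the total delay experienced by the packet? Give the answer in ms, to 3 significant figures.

0.437 ms

L = 73600 bits.
Transmission delay = L/R = 73600 / 210000000 = 0.350476 ms.
Propagation delay = d/s = 26000 m / 300000000 m/s = 0.0866667 ms.
Total = 0.437 ms.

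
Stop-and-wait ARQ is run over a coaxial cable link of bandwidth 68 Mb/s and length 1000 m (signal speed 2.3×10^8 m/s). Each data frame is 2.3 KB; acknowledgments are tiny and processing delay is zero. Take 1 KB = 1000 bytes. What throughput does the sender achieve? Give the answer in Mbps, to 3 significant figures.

65.9 Mbps

t_tx = L/R = 18400/68000000 = 0.000270588 s.
t_prop = 1000/2.3e+08 = 4.34783e-06 s; RTT = 8.69565e-06 s.
Cycle = t_tx + RTT = 0.000279284 s.
Throughput = L / cycle = 18400 / 0.000279284 = 65.9 Mbps.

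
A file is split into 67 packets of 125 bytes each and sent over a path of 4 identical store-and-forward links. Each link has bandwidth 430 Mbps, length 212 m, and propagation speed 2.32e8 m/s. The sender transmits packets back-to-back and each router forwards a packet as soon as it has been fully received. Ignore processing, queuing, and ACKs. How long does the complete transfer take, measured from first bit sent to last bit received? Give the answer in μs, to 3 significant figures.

166 μs

Per-hop transmission t_tx = L/R = 1000/430000000 = 2.32558 μs.
Per-hop propagation t_prop = 212/2.32e+08 = 0.913793 μs.
Pipeline fill: first packet needs 4·t_tx to clear all hops; remaining 66 packets each add one t_tx.
Total = (4+67-1)·t_tx + 4·t_prop = 70·2.32558 + 4·0.913793 = 166 μs.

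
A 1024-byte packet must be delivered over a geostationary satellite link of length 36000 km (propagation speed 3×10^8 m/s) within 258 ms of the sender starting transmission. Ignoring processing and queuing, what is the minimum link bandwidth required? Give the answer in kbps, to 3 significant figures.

L = 8192 bits.
Propagation delay = 36000000 / 300000000 = 120 ms.
Transmission budget = 258 − 120 = 138 ms.
R ≥ L / t_tx = 8192 bits / 0.138 s = 59.4 kbps.

59.4 kbps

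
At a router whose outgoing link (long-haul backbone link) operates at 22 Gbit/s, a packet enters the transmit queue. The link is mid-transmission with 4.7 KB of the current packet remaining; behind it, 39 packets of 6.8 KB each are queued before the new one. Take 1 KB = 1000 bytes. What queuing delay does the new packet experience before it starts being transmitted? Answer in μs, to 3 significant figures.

98.1 μs

Each queued packet: L/R = 54400/22000000000 = 2.47273 μs.
39 queued → 96.4364 μs.
Plus remaining 37600 bits of current packet: 1.70909 μs.
Queuing delay = 98.1 μs.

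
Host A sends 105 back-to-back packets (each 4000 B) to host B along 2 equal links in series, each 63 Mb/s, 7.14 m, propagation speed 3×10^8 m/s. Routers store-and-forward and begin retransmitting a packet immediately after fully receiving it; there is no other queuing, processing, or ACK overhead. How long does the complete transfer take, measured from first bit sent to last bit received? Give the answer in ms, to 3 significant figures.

Per-hop transmission t_tx = L/R = 32000/63000000 = 0.507937 ms.
Per-hop propagation t_prop = 7.14/300000000 = 2.38e-05 ms.
Pipeline fill: first packet needs 2·t_tx to clear all hops; remaining 104 packets each add one t_tx.
Total = (2+105-1)·t_tx + 2·t_prop = 106·0.507937 + 2·2.38e-05 = 53.8 ms.

53.8 ms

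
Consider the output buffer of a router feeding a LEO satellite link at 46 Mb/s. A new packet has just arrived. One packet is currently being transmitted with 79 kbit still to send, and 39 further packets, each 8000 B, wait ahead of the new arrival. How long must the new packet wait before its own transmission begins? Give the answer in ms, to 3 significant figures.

56.0 ms

Each queued packet: L/R = 64000/46000000 = 1.3913 ms.
39 queued → 54.2609 ms.
Plus remaining 79000 bits of current packet: 1.71739 ms.
Queuing delay = 56.0 ms.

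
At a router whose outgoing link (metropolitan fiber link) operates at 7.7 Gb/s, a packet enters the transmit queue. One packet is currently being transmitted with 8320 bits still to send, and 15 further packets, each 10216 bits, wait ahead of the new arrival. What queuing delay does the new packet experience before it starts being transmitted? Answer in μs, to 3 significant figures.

21.0 μs

Each queued packet: L/R = 10216/7700000000 = 1.32675 μs.
15 queued → 19.9013 μs.
Plus remaining 8320 bits of current packet: 1.08052 μs.
Queuing delay = 21.0 μs.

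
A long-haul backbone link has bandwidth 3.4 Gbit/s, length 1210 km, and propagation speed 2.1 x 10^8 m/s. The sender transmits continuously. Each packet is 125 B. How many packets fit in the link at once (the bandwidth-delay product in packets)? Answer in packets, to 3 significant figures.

19600 packets

Propagation delay = 1210000 / 210000000 = 0.0057619 s.
BDP = R × t_prop = 3400000000 × 0.0057619 = 19590500 bits.
In packets of 1000 bits: 19600 packets.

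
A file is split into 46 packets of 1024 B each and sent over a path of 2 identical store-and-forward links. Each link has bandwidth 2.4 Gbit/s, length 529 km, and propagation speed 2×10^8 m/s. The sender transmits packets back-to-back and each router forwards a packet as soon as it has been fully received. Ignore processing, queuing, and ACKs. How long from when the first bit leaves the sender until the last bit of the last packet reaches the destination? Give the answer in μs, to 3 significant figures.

5450 μs

Per-hop transmission t_tx = L/R = 8192/2400000000 = 3.41333 μs.
Per-hop propagation t_prop = 529000/200000000 = 2645 μs.
Pipeline fill: first packet needs 2·t_tx to clear all hops; remaining 45 packets each add one t_tx.
Total = (2+46-1)·t_tx + 2·t_prop = 47·3.41333 + 2·2645 = 5450 μs.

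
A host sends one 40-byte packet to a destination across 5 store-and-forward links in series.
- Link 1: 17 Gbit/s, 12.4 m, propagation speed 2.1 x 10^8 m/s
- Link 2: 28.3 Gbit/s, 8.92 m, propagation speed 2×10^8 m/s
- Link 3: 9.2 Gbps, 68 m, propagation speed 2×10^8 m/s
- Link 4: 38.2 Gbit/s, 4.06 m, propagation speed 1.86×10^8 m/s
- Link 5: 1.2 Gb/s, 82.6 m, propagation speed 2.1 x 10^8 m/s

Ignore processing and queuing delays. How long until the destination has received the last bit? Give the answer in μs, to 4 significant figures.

1.199 μs

L = 40 × 8 = 320 bits.
Transmission delays (L/R per hop): 0.0188235, 0.0113074, 0.0347826, 0.00837696, 0.266667 μs; sum = 0.339957 μs.
Propagation delays (d/s per hop): 0.0590476, 0.0446, 0.34, 0.021828, 0.393333 μs; sum = 0.858809 μs.
End-to-end = 1.199 μs.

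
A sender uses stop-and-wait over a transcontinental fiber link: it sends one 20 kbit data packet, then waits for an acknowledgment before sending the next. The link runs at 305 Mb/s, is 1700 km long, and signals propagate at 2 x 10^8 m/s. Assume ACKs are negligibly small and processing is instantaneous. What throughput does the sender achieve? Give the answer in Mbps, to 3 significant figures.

1.17 Mbps

t_tx = L/R = 20000/305000000 = 6.55738e-05 s.
t_prop = 1700000/200000000 = 0.0085 s; RTT = 0.017 s.
Cycle = t_tx + RTT = 0.0170656 s.
Throughput = L / cycle = 20000 / 0.0170656 = 1.17 Mbps.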